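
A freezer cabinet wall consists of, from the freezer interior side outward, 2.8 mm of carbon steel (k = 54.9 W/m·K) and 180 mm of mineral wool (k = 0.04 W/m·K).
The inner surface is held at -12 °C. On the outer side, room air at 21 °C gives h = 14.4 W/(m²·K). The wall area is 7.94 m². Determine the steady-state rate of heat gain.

Using the resistance-network approach (series):
R_carbon steel = L/(kA) = 0.0028/(54.9×7.94) = 6.423×10^-6 K/W
R_mineral wool = L/(kA) = 0.18/(0.04×7.94) = 0.5668 K/W
R_outer film = 1/(h_o·A) = 1/(14.4×7.94) = 0.008746 K/W
R_total = 0.5755 K/W
Q = ΔT / R_total = 33 / 0.5755

Q ≈ 57.3 W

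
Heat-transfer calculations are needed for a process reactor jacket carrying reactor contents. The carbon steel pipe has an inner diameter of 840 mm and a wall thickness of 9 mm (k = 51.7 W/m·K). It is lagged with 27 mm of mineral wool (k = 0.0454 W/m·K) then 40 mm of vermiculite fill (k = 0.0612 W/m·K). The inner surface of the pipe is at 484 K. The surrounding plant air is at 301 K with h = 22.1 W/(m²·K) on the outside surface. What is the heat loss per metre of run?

q′ ≈ 409 W/m

Treating each annulus and film as a series resistance:
R_carbon steel pipe wall = ln(429/420)/(2π×51.7×1) = 6.527×10^-5 K/W
R_mineral wool = ln(456/429)/(2π×0.0454×1) = 0.214 K/W
R_vermiculite fill = ln(496/456)/(2π×0.0612×1) = 0.2187 K/W
R_outer film = 1/(h_o·2πr_oL) = 1/(22.1×2π×0.496×1) = 0.01452 K/W
R_total = 0.4472 K/W
Q = ΔT/R_total = 183/0.4472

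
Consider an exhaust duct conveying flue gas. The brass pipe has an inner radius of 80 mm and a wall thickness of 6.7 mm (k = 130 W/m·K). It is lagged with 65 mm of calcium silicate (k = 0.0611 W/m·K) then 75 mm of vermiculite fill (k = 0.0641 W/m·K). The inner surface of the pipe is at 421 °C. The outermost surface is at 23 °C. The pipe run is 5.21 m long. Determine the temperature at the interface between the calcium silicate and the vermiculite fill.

T ≈ 185 °C

Radial resistances (cylindrical: R_cond = ln(r_o/r_i)/(2πkL), R_conv = 1/(h·2πrL)):
R_brass pipe wall = ln(86.7/80)/(2π×130×5.21) = 1.89×10^-5 K/W
R_calcium silicate = ln(151.7/86.7)/(2π×0.0611×5.21) = 0.2797 K/W
R_vermiculite fill = ln(226.7/151.7)/(2π×0.0641×5.21) = 0.1914 K/W
R_total = 0.4712 K/W
Q = ΔT/R_total = 398/0.4712
Q = 845 W
T_interface = T_inner − Q·ΣR(inner→interface) = 421 − 845×0.2797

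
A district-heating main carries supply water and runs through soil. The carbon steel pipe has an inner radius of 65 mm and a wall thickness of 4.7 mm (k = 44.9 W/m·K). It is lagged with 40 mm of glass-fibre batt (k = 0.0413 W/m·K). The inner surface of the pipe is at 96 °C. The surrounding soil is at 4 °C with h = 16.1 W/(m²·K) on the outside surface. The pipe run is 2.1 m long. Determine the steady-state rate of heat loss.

Q ≈ 105 W

For a radial system each layer contributes R = ln(r_out/r_in)/(2πkL); films add R = 1/(hA).
R_carbon steel pipe wall = ln(69.7/65)/(2π×44.9×2.1) = 1.178×10^-4 K/W
R_glass-fibre batt = ln(109.7/69.7)/(2π×0.0413×2.1) = 0.8323 K/W
R_outer film = 1/(h_o·2πr_oL) = 1/(16.1×2π×0.1097×2.1) = 0.04291 K/W
R_total = 0.8753 K/W
Q = ΔT/R_total = 92/0.8753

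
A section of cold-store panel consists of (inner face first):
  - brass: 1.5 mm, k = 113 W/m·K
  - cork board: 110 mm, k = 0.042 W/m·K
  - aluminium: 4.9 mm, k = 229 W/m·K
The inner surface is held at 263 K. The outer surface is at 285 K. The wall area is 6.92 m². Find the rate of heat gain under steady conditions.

Thermal resistances in series:
R_brass = L/(kA) = 0.0015/(113×6.92) = 1.918×10^-6 K/W
R_cork board = L/(kA) = 0.11/(0.042×6.92) = 0.3785 K/W
R_aluminium = L/(kA) = 0.0049/(229×6.92) = 3.092×10^-6 K/W
R_total = 0.3785 K/W
Q = ΔT / R_total = 22 / 0.3785

Q ≈ 58.1 W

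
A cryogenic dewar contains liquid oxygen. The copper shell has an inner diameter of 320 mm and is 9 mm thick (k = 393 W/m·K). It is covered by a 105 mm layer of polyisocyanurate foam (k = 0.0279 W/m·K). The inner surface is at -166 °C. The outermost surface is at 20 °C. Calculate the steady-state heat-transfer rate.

For a spherical shell R = (1/r₁ − 1/r₂)/(4πk); film R = 1/(h·4πr²). In series:
R_copper shell = (1/0.16 − 1/0.169)/(4π×393) = 6.74×10^-5 K/W
R_polyisocyanurate foam = (1/0.169 − 1/0.274)/(4π×0.0279) = 6.468 K/W
R_total = 6.468 K/W
Q = ΔT/R_total = 186/6.468

Q ≈ 28.8 W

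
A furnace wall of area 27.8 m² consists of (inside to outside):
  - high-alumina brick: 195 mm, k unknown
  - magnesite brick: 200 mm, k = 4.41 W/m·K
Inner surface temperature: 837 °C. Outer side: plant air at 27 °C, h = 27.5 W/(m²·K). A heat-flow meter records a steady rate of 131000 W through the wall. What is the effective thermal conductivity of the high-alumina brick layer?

k ≈ 2.16 W/(m·K)

Thermal resistances in series:
R_magnesite brick = L/(kA) = 0.2/(4.41×27.8) = 0.001631 K/W
R_outer film = 1/(h_o·A) = 1/(27.5×27.8) = 0.001308 K/W
Sum of known resistances R_other = 0.002939 K/W
Total R = ΔT/Q = 810/131000 = 0.006183 K/W
R_high-alumina brick = R_total − R_other = 0.003244 K/W
k = L/(R·A) = 0.195/(0.003244×27.8)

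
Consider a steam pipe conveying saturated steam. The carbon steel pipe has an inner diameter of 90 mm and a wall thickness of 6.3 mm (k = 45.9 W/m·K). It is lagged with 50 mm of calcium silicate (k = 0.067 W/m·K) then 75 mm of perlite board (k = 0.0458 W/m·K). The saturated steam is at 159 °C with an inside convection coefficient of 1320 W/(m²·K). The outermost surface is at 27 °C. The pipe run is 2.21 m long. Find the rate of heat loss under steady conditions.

Q ≈ 82.3 W

Per-layer cylindrical resistances, series-summed:
R_inner film = 1/(h_i·2πr₁L) = 1/(1320×2π×0.045×2.21) = 0.001212 K/W
R_carbon steel pipe wall = ln(51.3/45)/(2π×45.9×2.21) = 2.056×10^-4 K/W
R_calcium silicate = ln(101.3/51.3)/(2π×0.067×2.21) = 0.7313 K/W
R_perlite board = ln(176.3/101.3)/(2π×0.0458×2.21) = 0.8713 K/W
R_total = 1.604 K/W
Q = ΔT/R_total = 132/1.604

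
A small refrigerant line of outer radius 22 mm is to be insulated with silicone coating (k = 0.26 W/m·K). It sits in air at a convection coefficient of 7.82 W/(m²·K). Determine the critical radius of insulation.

r_cr ≈ 33.2 mm

For a cylinder r_cr = k/h = 0.26/7.82
r_cr = 33.2 mm; since the bare radius (22 mm) is below r_cr, adding a thin layer of insulation will *increase* heat loss.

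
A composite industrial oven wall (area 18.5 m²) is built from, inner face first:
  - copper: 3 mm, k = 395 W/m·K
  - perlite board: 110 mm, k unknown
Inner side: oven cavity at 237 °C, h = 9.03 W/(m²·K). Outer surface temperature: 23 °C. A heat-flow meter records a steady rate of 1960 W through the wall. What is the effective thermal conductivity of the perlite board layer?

Series thermal resistances:
R_inner film = 1/(h_i·A) = 1/(9.03×18.5) = 0.005986 K/W
R_copper = L/(kA) = 0.003/(395×18.5) = 4.105×10^-7 K/W
Sum of known resistances R_other = 0.005986 K/W
Total R = ΔT/Q = 214/1960 = 0.1092 K/W
R_perlite board = R_total − R_other = 0.1032 K/W
k = L/(R·A) = 0.11/(0.1032×18.5)

k ≈ 0.0576 W/(m·K)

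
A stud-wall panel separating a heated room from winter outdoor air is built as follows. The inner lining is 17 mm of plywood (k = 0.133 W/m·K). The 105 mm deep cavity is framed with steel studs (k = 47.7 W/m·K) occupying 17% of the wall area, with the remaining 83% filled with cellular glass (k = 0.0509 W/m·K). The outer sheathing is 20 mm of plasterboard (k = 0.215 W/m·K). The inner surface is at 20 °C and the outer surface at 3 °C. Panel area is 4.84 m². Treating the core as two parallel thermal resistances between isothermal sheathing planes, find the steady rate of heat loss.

Q ≈ 352 W

Sheathing layers in series; stud and cavity paths in parallel between them.
R_inner = 0.017/(0.133×4.84) = 0.02641 K/W
R_stud  = 0.105/(47.7×0.17×4.84) = 0.002675 K/W
R_cav   = 0.105/(0.0509×0.83×4.84) = 0.5135 K/W
1/R_core = 1/R_stud + 1/R_cav → R_core = 0.002661 K/W
R_outer = 0.02/(0.215×4.84) = 0.01922 K/W
R_total = 0.04829 K/W
Q = ΔT/R_total = 17/0.04829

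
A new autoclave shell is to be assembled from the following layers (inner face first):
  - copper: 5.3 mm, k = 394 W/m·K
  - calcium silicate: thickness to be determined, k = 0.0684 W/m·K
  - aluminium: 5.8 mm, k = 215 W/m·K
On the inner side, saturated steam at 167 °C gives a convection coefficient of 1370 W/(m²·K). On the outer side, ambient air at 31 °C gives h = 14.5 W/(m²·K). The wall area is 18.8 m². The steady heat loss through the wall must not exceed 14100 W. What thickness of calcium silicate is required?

L ≈ 7.63 mm

Treating each layer as a thermal resistance in series:
R_inner film = 1/(h_i·A) = 1/(1370×18.8) = 3.883×10^-5 K/W
R_copper = L/(kA) = 0.0053/(394×18.8) = 7.155×10^-7 K/W
R_aluminium = L/(kA) = 0.0058/(215×18.8) = 1.435×10^-6 K/W
R_outer film = 1/(h_o·A) = 1/(14.5×18.8) = 0.003668 K/W
Sum of the known resistances R_other = 0.003709 K/W
Required total resistance R_tot = ΔT/Q_allow = 136/14100 = 0.009645 K/W
R_calcium silicate = R_tot − R_other = 0.005936 K/W
L = R·k·A = 0.005936×0.0684×18.8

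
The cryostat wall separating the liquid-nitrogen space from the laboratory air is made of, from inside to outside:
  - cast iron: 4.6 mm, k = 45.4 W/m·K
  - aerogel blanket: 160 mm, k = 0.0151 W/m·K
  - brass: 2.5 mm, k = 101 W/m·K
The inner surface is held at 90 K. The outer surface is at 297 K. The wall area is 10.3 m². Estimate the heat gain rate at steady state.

Thermal resistances in series:
R_cast iron = L/(kA) = 0.0046/(45.4×10.3) = 9.837×10^-6 K/W
R_aerogel blanket = L/(kA) = 0.16/(0.0151×10.3) = 1.029 K/W
R_brass = L/(kA) = 0.0025/(101×10.3) = 2.403×10^-6 K/W
R_total = 1.029 K/W
Q = ΔT / R_total = 207 / 1.029

Q ≈ 201 W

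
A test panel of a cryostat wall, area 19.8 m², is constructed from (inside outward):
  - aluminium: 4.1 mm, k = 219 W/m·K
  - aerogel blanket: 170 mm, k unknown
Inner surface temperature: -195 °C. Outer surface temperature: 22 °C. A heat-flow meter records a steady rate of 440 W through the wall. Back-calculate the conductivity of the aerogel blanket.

Model the wall as resistances in series:
R_aluminium = L/(kA) = 0.0041/(219×19.8) = 9.455×10^-7 K/W
Sum of known resistances R_other = 9.455×10^-7 K/W
Total R = ΔT/Q = 217/440 = 0.4932 K/W
R_aerogel blanket = R_total − R_other = 0.4932 K/W
k = L/(R·A) = 0.17/(0.4932×19.8)

k ≈ 0.0174 W/(m·K)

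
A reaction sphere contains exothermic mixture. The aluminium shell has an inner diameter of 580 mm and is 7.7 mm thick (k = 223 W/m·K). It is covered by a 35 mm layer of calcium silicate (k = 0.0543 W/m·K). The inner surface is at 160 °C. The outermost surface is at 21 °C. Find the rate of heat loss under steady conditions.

Spherical conduction: R = (1/r_in − 1/r_out)/(4πk) per layer; series-sum.
R_aluminium shell = (1/0.29 − 1/0.2977)/(4π×223) = 3.183×10^-5 K/W
R_calcium silicate = (1/0.2977 − 1/0.3327)/(4π×0.0543) = 0.5179 K/W
R_total = 0.5179 K/W
Q = ΔT/R_total = 139/0.5179

Q ≈ 268 W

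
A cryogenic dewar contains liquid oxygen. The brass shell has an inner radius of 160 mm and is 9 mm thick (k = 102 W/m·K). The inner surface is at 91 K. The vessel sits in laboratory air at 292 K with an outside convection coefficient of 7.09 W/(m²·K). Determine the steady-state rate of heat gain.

Q ≈ 511 W

For a spherical shell R = (1/r₁ − 1/r₂)/(4πk); film R = 1/(h·4πr²). In series:
R_brass shell = (1/0.16 − 1/0.169)/(4π×102) = 2.597×10^-4 K/W
R_outer film = 1/(h·4πr_o²) = 1/(7.09×4π×0.169²) = 0.393 K/W
R_total = 0.3932 K/W
Q = ΔT/R_total = 201/0.3932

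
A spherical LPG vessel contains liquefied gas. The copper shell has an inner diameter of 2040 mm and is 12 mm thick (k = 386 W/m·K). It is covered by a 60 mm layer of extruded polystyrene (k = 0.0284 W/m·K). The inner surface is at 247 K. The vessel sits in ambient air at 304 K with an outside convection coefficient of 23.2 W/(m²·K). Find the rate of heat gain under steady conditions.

Spherical conduction: R = (1/r_in − 1/r_out)/(4πk) per layer; series-sum.
R_copper shell = (1/1.02 − 1/1.032)/(4π×386) = 2.35×10^-6 K/W
R_extruded polystyrene = (1/1.032 − 1/1.092)/(4π×0.0284) = 0.1492 K/W
R_outer film = 1/(h·4πr_o²) = 1/(23.2×4π×1.092²) = 0.002876 K/W
R_total = 0.1521 K/W
Q = ΔT/R_total = 57/0.1521

Q ≈ 375 W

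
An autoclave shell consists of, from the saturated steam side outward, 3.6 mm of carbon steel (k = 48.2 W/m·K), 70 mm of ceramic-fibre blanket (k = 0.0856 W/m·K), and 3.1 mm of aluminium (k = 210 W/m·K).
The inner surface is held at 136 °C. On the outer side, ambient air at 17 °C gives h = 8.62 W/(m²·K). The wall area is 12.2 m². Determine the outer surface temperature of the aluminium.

T ≈ 31.8 °C

Series thermal resistances:
R_carbon steel = L/(kA) = 0.0036/(48.2×12.2) = 6.122×10^-6 K/W
R_ceramic-fibre blanket = L/(kA) = 0.07/(0.0856×12.2) = 0.06703 K/W
R_aluminium = L/(kA) = 0.0031/(210×12.2) = 1.21×10^-6 K/W
R_outer film = 1/(h_o·A) = 1/(8.62×12.2) = 0.009509 K/W
R_total = 0.07655 K/W;  Q = ΔT/R_total = 119/0.07655 = 1555 W
T_interface = T_inner − Q·ΣR(inner→interface) = 136 − 1550×0.06704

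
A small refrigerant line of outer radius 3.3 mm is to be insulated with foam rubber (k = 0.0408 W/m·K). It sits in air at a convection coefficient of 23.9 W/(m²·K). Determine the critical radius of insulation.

r_cr ≈ 1.71 mm

For a cylinder r_cr = k/h = 0.0408/23.9
r_cr = 1.71 mm; since the bare radius (3.3 mm) is above r_cr, any added insulation will reduce heat loss.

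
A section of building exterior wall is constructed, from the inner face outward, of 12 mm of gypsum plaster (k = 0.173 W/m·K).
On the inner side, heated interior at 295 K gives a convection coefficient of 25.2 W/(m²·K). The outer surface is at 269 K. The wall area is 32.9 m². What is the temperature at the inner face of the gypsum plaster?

T ≈ 286 K

Series thermal resistances:
R_inner film = 1/(h_i·A) = 1/(25.2×32.9) = 0.001206 K/W
R_gypsum plaster = L/(kA) = 0.012/(0.173×32.9) = 0.002108 K/W
R_total = 0.003314 K/W;  Q = ΔT/R_total = 26/0.003314 = 7844 W
T_interface = T_inner − Q·ΣR(inner→interface) = 295 − 7840×0.001206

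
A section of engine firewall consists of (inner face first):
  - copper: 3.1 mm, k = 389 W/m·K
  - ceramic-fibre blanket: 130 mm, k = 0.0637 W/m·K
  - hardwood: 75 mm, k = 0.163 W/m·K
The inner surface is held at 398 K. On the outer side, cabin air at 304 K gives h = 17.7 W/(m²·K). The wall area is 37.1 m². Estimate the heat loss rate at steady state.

Q ≈ 1360 W

Series thermal resistances:
R_copper = L/(kA) = 0.0031/(389×37.1) = 2.148×10^-7 K/W
R_ceramic-fibre blanket = L/(kA) = 0.13/(0.0637×37.1) = 0.05501 K/W
R_hardwood = L/(kA) = 0.075/(0.163×37.1) = 0.0124 K/W
R_outer film = 1/(h_o·A) = 1/(17.7×37.1) = 0.001523 K/W
R_total = 0.06893 K/W
Q = ΔT / R_total = 94 / 0.06893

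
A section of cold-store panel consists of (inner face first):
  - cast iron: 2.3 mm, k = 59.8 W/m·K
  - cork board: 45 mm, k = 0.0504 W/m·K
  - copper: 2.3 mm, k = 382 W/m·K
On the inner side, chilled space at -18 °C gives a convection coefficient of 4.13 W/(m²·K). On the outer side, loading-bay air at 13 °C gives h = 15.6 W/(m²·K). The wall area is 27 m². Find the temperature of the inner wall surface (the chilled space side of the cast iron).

Thermal resistances in series:
R_inner film = 1/(h_i·A) = 1/(4.13×27) = 0.008968 K/W
R_cast iron = L/(kA) = 0.0023/(59.8×27) = 1.425×10^-6 K/W
R_cork board = L/(kA) = 0.045/(0.0504×27) = 0.03307 K/W
R_copper = L/(kA) = 0.0023/(382×27) = 2.23×10^-7 K/W
R_outer film = 1/(h_o·A) = 1/(15.6×27) = 0.002374 K/W
R_total = 0.04441 K/W;  Q = ΔT/R_total = 31/0.04441 = 698 W
T_interface = T_inner + Q·ΣR(inner→interface) = -18 + 698×0.008968

T ≈ -11.7 °C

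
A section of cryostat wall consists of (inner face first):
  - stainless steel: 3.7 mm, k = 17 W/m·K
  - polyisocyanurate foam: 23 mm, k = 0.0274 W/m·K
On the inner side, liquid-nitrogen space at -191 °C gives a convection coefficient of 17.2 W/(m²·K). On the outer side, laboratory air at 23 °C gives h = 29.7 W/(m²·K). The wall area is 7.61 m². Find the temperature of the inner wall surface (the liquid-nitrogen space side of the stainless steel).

Series thermal resistances:
R_inner film = 1/(h_i·A) = 1/(17.2×7.61) = 0.00764 K/W
R_stainless steel = L/(kA) = 0.0037/(17×7.61) = 2.86×10^-5 K/W
R_polyisocyanurate foam = L/(kA) = 0.023/(0.0274×7.61) = 0.1103 K/W
R_outer film = 1/(h_o·A) = 1/(29.7×7.61) = 0.004424 K/W
R_total = 0.1224 K/W;  Q = ΔT/R_total = 214/0.1224 = 1748 W
T_interface = T_inner + Q·ΣR(inner→interface) = -191 + 1750×0.00764

T ≈ -178 °C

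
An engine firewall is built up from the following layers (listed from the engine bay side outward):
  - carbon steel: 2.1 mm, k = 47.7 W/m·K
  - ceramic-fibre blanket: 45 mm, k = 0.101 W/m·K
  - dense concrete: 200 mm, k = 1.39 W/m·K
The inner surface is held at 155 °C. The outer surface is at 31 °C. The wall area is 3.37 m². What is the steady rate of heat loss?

Q ≈ 709 W

Model the wall as resistances in series:
R_carbon steel = L/(kA) = 0.0021/(47.7×3.37) = 1.306×10^-5 K/W
R_ceramic-fibre blanket = L/(kA) = 0.045/(0.101×3.37) = 0.1322 K/W
R_dense concrete = L/(kA) = 0.2/(1.39×3.37) = 0.0427 K/W
R_total = 0.1749 K/W
Q = ΔT / R_total = 124 / 0.1749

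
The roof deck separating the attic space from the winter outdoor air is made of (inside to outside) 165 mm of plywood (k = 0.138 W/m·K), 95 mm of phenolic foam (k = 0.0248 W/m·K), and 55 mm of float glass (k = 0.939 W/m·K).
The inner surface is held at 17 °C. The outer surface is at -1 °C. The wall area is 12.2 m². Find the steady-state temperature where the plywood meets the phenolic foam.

Model the wall as resistances in series:
R_plywood = L/(kA) = 0.165/(0.138×12.2) = 0.098 K/W
R_phenolic foam = L/(kA) = 0.095/(0.0248×12.2) = 0.314 K/W
R_float glass = L/(kA) = 0.055/(0.939×12.2) = 0.004801 K/W
R_total = 0.4168 K/W;  Q = ΔT/R_total = 18/0.4168 = 43.19 W
T_interface = T_inner − Q·ΣR(inner→interface) = 17 − 43.2×0.098

T ≈ 12.8 °C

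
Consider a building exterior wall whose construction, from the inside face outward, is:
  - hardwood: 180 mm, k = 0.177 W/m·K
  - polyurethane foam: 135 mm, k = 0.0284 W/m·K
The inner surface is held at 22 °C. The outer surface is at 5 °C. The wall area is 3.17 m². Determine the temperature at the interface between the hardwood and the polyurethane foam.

Treating each layer as a thermal resistance in series:
R_hardwood = L/(kA) = 0.18/(0.177×3.17) = 0.3208 K/W
R_polyurethane foam = L/(kA) = 0.135/(0.0284×3.17) = 1.5 K/W
R_total = 1.82 K/W;  Q = ΔT/R_total = 17/1.82 = 9.339 W
T_interface = T_inner − Q·ΣR(inner→interface) = 22 − 9.34×0.3208

T ≈ 19 °C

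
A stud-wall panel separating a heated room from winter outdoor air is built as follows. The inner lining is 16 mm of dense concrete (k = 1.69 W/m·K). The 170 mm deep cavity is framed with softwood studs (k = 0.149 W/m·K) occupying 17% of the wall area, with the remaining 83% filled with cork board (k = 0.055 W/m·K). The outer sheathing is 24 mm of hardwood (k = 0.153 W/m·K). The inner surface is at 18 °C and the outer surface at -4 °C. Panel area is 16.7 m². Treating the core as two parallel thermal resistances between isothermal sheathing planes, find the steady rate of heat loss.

Q ≈ 143 W

Sheathing layers in series; stud and cavity paths in parallel between them.
R_inner = 0.016/(1.69×16.7) = 5.669×10^-4 K/W
R_stud  = 0.17/(0.149×0.17×16.7) = 0.4019 K/W
R_cav   = 0.17/(0.055×0.83×16.7) = 0.223 K/W
1/R_core = 1/R_stud + 1/R_cav → R_core = 0.1434 K/W
R_outer = 0.024/(0.153×16.7) = 0.009393 K/W
R_total = 0.1534 K/W
Q = ΔT/R_total = 22/0.1534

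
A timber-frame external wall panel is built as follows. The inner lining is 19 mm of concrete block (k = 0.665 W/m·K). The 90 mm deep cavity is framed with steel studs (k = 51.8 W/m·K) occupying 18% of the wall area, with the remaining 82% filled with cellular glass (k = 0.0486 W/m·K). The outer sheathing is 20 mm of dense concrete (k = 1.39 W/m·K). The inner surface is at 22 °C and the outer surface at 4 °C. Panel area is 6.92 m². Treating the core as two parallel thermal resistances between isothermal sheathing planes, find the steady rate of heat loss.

Q ≈ 2370 W

Sheathing layers in series; stud and cavity paths in parallel between them.
R_inner = 0.019/(0.665×6.92) = 0.004129 K/W
R_stud  = 0.09/(51.8×0.18×6.92) = 0.001395 K/W
R_cav   = 0.09/(0.0486×0.82×6.92) = 0.3264 K/W
1/R_core = 1/R_stud + 1/R_cav → R_core = 0.001389 K/W
R_outer = 0.02/(1.39×6.92) = 0.002079 K/W
R_total = 0.007597 K/W
Q = ΔT/R_total = 18/0.007597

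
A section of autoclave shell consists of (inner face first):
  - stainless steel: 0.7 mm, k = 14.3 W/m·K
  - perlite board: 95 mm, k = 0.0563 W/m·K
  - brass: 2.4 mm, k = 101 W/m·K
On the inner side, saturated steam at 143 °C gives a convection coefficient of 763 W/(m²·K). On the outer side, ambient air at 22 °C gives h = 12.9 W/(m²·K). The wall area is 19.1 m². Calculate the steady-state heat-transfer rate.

Q ≈ 1310 W

Model the wall as resistances in series:
R_inner film = 1/(h_i·A) = 1/(763×19.1) = 6.862×10^-5 K/W
R_stainless steel = L/(kA) = 0.0007/(14.3×19.1) = 2.563×10^-6 K/W
R_perlite board = L/(kA) = 0.095/(0.0563×19.1) = 0.08834 K/W
R_brass = L/(kA) = 0.0024/(101×19.1) = 1.244×10^-6 K/W
R_outer film = 1/(h_o·A) = 1/(12.9×19.1) = 0.004059 K/W
R_total = 0.09248 K/W
Q = ΔT / R_total = 121 / 0.09248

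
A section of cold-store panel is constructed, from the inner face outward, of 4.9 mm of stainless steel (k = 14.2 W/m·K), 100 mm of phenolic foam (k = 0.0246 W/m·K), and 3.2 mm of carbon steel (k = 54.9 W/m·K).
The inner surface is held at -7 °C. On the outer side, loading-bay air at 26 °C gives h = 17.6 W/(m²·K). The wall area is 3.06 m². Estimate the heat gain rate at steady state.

Q ≈ 24.5 W

Series thermal resistances:
R_stainless steel = L/(kA) = 0.0049/(14.2×3.06) = 1.128×10^-4 K/W
R_phenolic foam = L/(kA) = 0.1/(0.0246×3.06) = 1.328 K/W
R_carbon steel = L/(kA) = 0.0032/(54.9×3.06) = 1.905×10^-5 K/W
R_outer film = 1/(h_o·A) = 1/(17.6×3.06) = 0.01857 K/W
R_total = 1.347 K/W
Q = ΔT / R_total = 33 / 1.347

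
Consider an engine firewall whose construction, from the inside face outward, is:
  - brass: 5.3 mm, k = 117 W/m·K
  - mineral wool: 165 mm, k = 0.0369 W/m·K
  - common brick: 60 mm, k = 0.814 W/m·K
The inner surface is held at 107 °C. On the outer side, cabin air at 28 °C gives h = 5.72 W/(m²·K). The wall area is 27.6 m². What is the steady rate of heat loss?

Thermal resistances in series:
R_brass = L/(kA) = 0.0053/(117×27.6) = 1.641×10^-6 K/W
R_mineral wool = L/(kA) = 0.165/(0.0369×27.6) = 0.162 K/W
R_common brick = L/(kA) = 0.06/(0.814×27.6) = 0.002671 K/W
R_outer film = 1/(h_o·A) = 1/(5.72×27.6) = 0.006334 K/W
R_total = 0.171 K/W
Q = ΔT / R_total = 79 / 0.171

Q ≈ 462 W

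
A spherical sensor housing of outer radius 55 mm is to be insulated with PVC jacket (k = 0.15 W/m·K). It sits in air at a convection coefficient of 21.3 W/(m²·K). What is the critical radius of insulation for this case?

For a sphere r_cr = 2k/h = 2×0.15/21.3
r_cr = 14.1 mm; since the bare radius (55 mm) is above r_cr, any added insulation will reduce heat loss.

r_cr ≈ 14.1 mm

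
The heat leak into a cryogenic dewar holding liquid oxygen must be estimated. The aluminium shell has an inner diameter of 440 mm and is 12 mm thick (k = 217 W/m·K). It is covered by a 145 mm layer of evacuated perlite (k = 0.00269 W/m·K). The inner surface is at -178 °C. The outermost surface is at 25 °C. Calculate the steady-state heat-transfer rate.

Q ≈ 4.14 W

Spherical conduction: R = (1/r_in − 1/r_out)/(4πk) per layer; series-sum.
R_aluminium shell = (1/0.22 − 1/0.232)/(4π×217) = 8.622×10^-5 K/W
R_evacuated perlite = (1/0.232 − 1/0.377)/(4π×0.00269) = 49.04 K/W
R_total = 49.04 K/W
Q = ΔT/R_total = 203/49.04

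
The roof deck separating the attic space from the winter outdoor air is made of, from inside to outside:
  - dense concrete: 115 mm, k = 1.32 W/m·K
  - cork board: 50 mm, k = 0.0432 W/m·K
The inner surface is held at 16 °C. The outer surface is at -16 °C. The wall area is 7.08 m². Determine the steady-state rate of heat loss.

Q ≈ 182 W

Model the wall as resistances in series:
R_dense concrete = L/(kA) = 0.115/(1.32×7.08) = 0.01231 K/W
R_cork board = L/(kA) = 0.05/(0.0432×7.08) = 0.1635 K/W
R_total = 0.1758 K/W
Q = ΔT / R_total = 32 / 0.1758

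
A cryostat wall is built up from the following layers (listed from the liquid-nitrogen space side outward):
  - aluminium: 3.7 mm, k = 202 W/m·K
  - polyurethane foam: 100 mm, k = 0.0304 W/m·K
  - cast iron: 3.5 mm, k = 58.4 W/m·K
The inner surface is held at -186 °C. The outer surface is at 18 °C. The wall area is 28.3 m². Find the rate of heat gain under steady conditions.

Thermal resistances in series:
R_aluminium = L/(kA) = 0.0037/(202×28.3) = 6.472×10^-7 K/W
R_polyurethane foam = L/(kA) = 0.1/(0.0304×28.3) = 0.1162 K/W
R_cast iron = L/(kA) = 0.0035/(58.4×28.3) = 2.118×10^-6 K/W
R_total = 0.1162 K/W
Q = ΔT / R_total = 204 / 0.1162

Q ≈ 1760 W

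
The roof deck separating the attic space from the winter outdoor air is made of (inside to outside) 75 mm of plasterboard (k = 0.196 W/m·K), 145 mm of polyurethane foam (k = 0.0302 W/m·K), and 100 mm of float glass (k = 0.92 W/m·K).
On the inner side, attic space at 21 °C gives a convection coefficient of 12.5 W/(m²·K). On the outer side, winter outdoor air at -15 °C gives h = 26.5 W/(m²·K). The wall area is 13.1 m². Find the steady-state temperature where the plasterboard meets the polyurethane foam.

Model the wall as resistances in series:
R_inner film = 1/(h_i·A) = 1/(12.5×13.1) = 0.006107 K/W
R_plasterboard = L/(kA) = 0.075/(0.196×13.1) = 0.02921 K/W
R_polyurethane foam = L/(kA) = 0.145/(0.0302×13.1) = 0.3665 K/W
R_float glass = L/(kA) = 0.1/(0.92×13.1) = 0.008297 K/W
R_outer film = 1/(h_o·A) = 1/(26.5×13.1) = 0.002881 K/W
R_total = 0.413 K/W;  Q = ΔT/R_total = 36/0.413 = 87.17 W
T_interface = T_inner − Q·ΣR(inner→interface) = 21 − 87.2×0.03532

T ≈ 17.9 °C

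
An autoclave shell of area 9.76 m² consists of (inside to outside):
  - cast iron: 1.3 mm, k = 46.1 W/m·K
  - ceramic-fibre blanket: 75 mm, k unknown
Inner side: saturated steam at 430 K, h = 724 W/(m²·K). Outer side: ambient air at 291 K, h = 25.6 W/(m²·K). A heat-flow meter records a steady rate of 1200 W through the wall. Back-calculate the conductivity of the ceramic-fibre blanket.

Series thermal resistances:
R_inner film = 1/(h_i·A) = 1/(724×9.76) = 1.415×10^-4 K/W
R_cast iron = L/(kA) = 0.0013/(46.1×9.76) = 2.889×10^-6 K/W
R_outer film = 1/(h_o·A) = 1/(25.6×9.76) = 0.004002 K/W
Sum of known resistances R_other = 0.004147 K/W
Total R = ΔT/Q = 139/1200 = 0.1158 K/W
R_ceramic-fibre blanket = R_total − R_other = 0.1117 K/W
k = L/(R·A) = 0.075/(0.1117×9.76)

k ≈ 0.0688 W/(m·K)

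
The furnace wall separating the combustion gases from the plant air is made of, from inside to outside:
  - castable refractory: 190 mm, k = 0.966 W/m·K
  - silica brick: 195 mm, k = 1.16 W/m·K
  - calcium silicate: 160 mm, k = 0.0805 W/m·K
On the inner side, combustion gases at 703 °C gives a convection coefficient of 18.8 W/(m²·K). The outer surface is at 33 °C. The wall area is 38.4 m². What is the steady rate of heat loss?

Model the wall as resistances in series:
R_inner film = 1/(h_i·A) = 1/(18.8×38.4) = 0.001385 K/W
R_castable refractory = L/(kA) = 0.19/(0.966×38.4) = 0.005122 K/W
R_silica brick = L/(kA) = 0.195/(1.16×38.4) = 0.004378 K/W
R_calcium silicate = L/(kA) = 0.16/(0.0805×38.4) = 0.05176 K/W
R_total = 0.06264 K/W
Q = ΔT / R_total = 670 / 0.06264

Q ≈ 10700 W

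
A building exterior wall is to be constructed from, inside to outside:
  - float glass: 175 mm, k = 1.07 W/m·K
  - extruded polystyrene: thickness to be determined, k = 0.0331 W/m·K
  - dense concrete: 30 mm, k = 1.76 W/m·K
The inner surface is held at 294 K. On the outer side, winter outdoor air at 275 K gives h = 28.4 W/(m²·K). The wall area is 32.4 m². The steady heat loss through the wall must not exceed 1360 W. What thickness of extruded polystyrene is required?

L ≈ 7.84 mm

Model the wall as resistances in series:
R_float glass = L/(kA) = 0.175/(1.07×32.4) = 0.005048 K/W
R_dense concrete = L/(kA) = 0.03/(1.76×32.4) = 5.261×10^-4 K/W
R_outer film = 1/(h_o·A) = 1/(28.4×32.4) = 0.001087 K/W
Sum of the known resistances R_other = 0.006661 K/W
Required total resistance R_tot = ΔT/Q_allow = 19/1360 = 0.01397 K/W
R_extruded polystyrene = R_tot − R_other = 0.00731 K/W
L = R·k·A = 0.00731×0.0331×32.4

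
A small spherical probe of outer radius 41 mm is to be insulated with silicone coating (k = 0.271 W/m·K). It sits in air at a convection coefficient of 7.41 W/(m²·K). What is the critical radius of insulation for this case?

For a sphere r_cr = 2k/h = 2×0.271/7.41
r_cr = 73.1 mm; since the bare radius (41 mm) is below r_cr, adding a thin layer of insulation will *increase* heat loss.

r_cr ≈ 73.1 mm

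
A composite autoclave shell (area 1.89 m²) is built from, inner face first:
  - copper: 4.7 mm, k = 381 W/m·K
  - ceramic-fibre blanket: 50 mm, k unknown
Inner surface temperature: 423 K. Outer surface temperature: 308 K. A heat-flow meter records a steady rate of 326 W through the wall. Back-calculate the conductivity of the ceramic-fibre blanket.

k ≈ 0.075 W/(m·K)

Thermal resistances in series:
R_copper = L/(kA) = 0.0047/(381×1.89) = 6.527×10^-6 K/W
Sum of known resistances R_other = 6.527×10^-6 K/W
Total R = ΔT/Q = 115/326 = 0.3528 K/W
R_ceramic-fibre blanket = R_total − R_other = 0.3528 K/W
k = L/(R·A) = 0.05/(0.3528×1.89)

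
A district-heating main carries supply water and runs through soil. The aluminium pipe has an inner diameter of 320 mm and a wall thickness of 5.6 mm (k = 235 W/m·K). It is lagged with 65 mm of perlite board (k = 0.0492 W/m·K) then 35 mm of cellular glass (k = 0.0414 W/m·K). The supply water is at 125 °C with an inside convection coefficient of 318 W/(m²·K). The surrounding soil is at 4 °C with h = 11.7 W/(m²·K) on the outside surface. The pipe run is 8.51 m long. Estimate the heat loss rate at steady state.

For a radial system each layer contributes R = ln(r_out/r_in)/(2πkL); films add R = 1/(hA).
R_inner film = 1/(h_i·2πr₁L) = 1/(318×2π×0.16×8.51) = 3.676×10^-4 K/W
R_aluminium pipe wall = ln(165.6/160)/(2π×235×8.51) = 2.738×10^-6 K/W
R_perlite board = ln(230.6/165.6)/(2π×0.0492×8.51) = 0.1259 K/W
R_cellular glass = ln(265.6/230.6)/(2π×0.0414×8.51) = 0.06383 K/W
R_outer film = 1/(h_o·2πr_oL) = 1/(11.7×2π×0.2656×8.51) = 0.006018 K/W
R_total = 0.1961 K/W
Q = ΔT/R_total = 121/0.1961

Q ≈ 617 W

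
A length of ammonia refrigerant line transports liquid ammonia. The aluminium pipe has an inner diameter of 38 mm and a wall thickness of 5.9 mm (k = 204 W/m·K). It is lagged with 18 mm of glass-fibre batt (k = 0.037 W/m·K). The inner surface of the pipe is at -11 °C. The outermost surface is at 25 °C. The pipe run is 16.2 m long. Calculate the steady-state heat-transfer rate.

Q ≈ 249 W

Treating each annulus and film as a series resistance:
R_aluminium pipe wall = ln(24.9/19)/(2π×204×16.2) = 1.302×10^-5 K/W
R_glass-fibre batt = ln(42.9/24.9)/(2π×0.037×16.2) = 0.1444 K/W
R_total = 0.1445 K/W
Q = ΔT/R_total = 36/0.1445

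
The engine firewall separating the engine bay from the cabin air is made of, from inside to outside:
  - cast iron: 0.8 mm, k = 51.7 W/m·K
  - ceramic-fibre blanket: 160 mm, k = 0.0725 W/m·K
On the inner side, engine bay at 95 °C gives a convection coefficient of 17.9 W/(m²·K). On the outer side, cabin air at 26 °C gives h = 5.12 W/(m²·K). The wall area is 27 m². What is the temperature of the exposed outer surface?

T ≈ 31.5 °C

Treating each layer as a thermal resistance in series:
R_inner film = 1/(h_i·A) = 1/(17.9×27) = 0.002069 K/W
R_cast iron = L/(kA) = 0.0008/(51.7×27) = 5.731×10^-7 K/W
R_ceramic-fibre blanket = L/(kA) = 0.16/(0.0725×27) = 0.08174 K/W
R_outer film = 1/(h_o·A) = 1/(5.12×27) = 0.007234 K/W
R_total = 0.09104 K/W;  Q = ΔT/R_total = 69/0.09104 = 757.9 W
T_interface = T_inner − Q·ΣR(inner→interface) = 95 − 758×0.08381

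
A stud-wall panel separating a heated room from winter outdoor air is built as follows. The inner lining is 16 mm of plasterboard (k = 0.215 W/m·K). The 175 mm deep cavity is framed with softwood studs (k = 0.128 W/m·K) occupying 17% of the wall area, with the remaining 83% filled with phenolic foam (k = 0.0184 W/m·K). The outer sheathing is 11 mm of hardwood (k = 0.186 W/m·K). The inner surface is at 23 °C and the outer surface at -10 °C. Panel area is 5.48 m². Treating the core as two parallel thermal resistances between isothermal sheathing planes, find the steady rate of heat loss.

Q ≈ 37.2 W

Sheathing layers in series; stud and cavity paths in parallel between them.
R_inner = 0.016/(0.215×5.48) = 0.01358 K/W
R_stud  = 0.175/(0.128×0.17×5.48) = 1.468 K/W
R_cav   = 0.175/(0.0184×0.83×5.48) = 2.091 K/W
1/R_core = 1/R_stud + 1/R_cav → R_core = 0.8623 K/W
R_outer = 0.011/(0.186×5.48) = 0.01079 K/W
R_total = 0.8867 K/W
Q = ΔT/R_total = 33/0.8867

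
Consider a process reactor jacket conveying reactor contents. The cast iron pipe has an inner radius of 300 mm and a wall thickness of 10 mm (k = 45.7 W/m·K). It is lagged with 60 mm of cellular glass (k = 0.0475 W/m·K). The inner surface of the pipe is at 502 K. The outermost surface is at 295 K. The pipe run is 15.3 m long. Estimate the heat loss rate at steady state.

Cylindrical conduction, so R = ln(r₂/r₁)/(2πkL) per layer, in series:
R_cast iron pipe wall = ln(310/300)/(2π×45.7×15.3) = 7.464×10^-6 K/W
R_cellular glass = ln(370/310)/(2π×0.0475×15.3) = 0.03875 K/W
R_total = 0.03875 K/W
Q = ΔT/R_total = 207/0.03875

Q ≈ 5340 W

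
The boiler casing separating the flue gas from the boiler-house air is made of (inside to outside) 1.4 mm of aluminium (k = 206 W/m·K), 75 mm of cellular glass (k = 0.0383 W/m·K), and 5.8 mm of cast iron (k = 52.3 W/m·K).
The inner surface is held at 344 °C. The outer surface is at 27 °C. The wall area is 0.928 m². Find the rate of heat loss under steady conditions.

Q ≈ 150 W

Thermal resistances in series:
R_aluminium = L/(kA) = 0.0014/(206×0.928) = 7.323×10^-6 K/W
R_cellular glass = L/(kA) = 0.075/(0.0383×0.928) = 2.11 K/W
R_cast iron = L/(kA) = 0.0058/(52.3×0.928) = 1.195×10^-4 K/W
R_total = 2.11 K/W
Q = ΔT / R_total = 317 / 2.11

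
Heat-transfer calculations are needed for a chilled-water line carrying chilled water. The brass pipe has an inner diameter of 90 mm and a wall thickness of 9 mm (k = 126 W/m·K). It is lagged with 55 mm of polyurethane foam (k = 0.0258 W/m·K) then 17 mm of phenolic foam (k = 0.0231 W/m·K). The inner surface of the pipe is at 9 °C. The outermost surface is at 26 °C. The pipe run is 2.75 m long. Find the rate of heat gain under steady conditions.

Per-layer cylindrical resistances, series-summed:
R_brass pipe wall = ln(54/45)/(2π×126×2.75) = 8.374×10^-5 K/W
R_polyurethane foam = ln(109/54)/(2π×0.0258×2.75) = 1.576 K/W
R_phenolic foam = ln(126/109)/(2π×0.0231×2.75) = 0.3631 K/W
R_total = 1.939 K/W
Q = ΔT/R_total = 17/1.939

Q ≈ 8.77 W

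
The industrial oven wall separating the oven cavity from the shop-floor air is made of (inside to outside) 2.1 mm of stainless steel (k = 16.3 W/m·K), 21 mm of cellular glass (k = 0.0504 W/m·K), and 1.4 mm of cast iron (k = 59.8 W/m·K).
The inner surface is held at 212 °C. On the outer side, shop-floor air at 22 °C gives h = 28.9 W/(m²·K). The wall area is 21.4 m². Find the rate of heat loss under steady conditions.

Thermal resistances in series:
R_stainless steel = L/(kA) = 0.0021/(16.3×21.4) = 6.02×10^-6 K/W
R_cellular glass = L/(kA) = 0.021/(0.0504×21.4) = 0.01947 K/W
R_cast iron = L/(kA) = 0.0014/(59.8×21.4) = 1.094×10^-6 K/W
R_outer film = 1/(h_o·A) = 1/(28.9×21.4) = 0.001617 K/W
R_total = 0.02109 K/W
Q = ΔT / R_total = 190 / 0.02109

Q ≈ 9010 W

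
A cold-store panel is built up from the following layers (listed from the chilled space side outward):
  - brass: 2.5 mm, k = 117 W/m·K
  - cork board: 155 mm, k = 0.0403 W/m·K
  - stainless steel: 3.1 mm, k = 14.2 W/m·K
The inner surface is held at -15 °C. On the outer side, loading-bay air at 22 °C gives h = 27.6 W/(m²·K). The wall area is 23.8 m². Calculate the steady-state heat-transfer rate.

Using the resistance-network approach (series):
R_brass = L/(kA) = 0.0025/(117×23.8) = 8.978×10^-7 K/W
R_cork board = L/(kA) = 0.155/(0.0403×23.8) = 0.1616 K/W
R_stainless steel = L/(kA) = 0.0031/(14.2×23.8) = 9.173×10^-6 K/W
R_outer film = 1/(h_o·A) = 1/(27.6×23.8) = 0.001522 K/W
R_total = 0.1631 K/W
Q = ΔT / R_total = 37 / 0.1631

Q ≈ 227 W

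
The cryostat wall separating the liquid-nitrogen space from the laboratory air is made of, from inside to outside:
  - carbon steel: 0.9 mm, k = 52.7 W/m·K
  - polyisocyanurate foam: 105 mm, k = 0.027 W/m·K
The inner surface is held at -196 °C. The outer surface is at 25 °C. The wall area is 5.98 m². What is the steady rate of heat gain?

Q ≈ 340 W

Treating each layer as a thermal resistance in series:
R_carbon steel = L/(kA) = 0.0009/(52.7×5.98) = 2.856×10^-6 K/W
R_polyisocyanurate foam = L/(kA) = 0.105/(0.027×5.98) = 0.6503 K/W
R_total = 0.6503 K/W
Q = ΔT / R_total = 221 / 0.6503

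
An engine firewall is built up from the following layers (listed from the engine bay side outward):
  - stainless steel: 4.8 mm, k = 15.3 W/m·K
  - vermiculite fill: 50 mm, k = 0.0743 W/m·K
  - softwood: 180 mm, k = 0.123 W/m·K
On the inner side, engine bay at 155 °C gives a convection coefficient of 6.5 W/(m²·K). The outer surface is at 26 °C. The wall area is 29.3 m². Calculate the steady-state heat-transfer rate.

Series thermal resistances:
R_inner film = 1/(h_i·A) = 1/(6.5×29.3) = 0.005251 K/W
R_stainless steel = L/(kA) = 0.0048/(15.3×29.3) = 1.071×10^-5 K/W
R_vermiculite fill = L/(kA) = 0.05/(0.0743×29.3) = 0.02297 K/W
R_softwood = L/(kA) = 0.18/(0.123×29.3) = 0.04995 K/W
R_total = 0.07817 K/W
Q = ΔT / R_total = 129 / 0.07817

Q ≈ 1650 W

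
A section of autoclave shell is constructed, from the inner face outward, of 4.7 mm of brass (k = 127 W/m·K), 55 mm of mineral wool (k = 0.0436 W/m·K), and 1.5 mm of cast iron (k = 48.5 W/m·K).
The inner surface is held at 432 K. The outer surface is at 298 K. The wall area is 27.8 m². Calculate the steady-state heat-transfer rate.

Treating each layer as a thermal resistance in series:
R_brass = L/(kA) = 0.0047/(127×27.8) = 1.331×10^-6 K/W
R_mineral wool = L/(kA) = 0.055/(0.0436×27.8) = 0.04538 K/W
R_cast iron = L/(kA) = 0.0015/(48.5×27.8) = 1.113×10^-6 K/W
R_total = 0.04538 K/W
Q = ΔT / R_total = 134 / 0.04538

Q ≈ 2950 W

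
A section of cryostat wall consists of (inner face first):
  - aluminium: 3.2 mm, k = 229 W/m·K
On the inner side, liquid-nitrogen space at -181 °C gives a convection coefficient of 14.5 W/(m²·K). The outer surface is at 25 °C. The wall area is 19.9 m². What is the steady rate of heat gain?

Treating each layer as a thermal resistance in series:
R_inner film = 1/(h_i·A) = 1/(14.5×19.9) = 0.003466 K/W
R_aluminium = L/(kA) = 0.0032/(229×19.9) = 7.022×10^-7 K/W
R_total = 0.003466 K/W
Q = ΔT / R_total = 206 / 0.003466

Q ≈ 59400 W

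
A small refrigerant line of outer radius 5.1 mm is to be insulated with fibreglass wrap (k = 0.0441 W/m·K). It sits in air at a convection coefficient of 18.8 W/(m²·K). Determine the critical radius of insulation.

r_cr ≈ 2.35 mm

For a cylinder r_cr = k/h = 0.0441/18.8
r_cr = 2.35 mm; since the bare radius (5.1 mm) is above r_cr, any added insulation will reduce heat loss.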